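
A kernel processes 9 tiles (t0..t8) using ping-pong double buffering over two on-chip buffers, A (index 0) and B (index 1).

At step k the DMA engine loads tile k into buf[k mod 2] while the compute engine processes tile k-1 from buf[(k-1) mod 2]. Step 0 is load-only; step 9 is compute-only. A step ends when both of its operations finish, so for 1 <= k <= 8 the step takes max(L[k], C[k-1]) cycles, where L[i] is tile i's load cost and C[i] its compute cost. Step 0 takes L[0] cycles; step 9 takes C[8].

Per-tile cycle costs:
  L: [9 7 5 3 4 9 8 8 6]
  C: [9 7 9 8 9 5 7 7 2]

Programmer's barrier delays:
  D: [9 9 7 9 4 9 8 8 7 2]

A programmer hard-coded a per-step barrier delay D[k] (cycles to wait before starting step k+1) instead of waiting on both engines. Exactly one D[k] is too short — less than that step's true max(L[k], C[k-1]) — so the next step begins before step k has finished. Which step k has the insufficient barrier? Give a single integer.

step 0: need L[0]=9 = 9; D[0]=9 ok
step 1: need max(L[1]=7,C[0]=9) = 9; D[1]=9 ok
step 2: need max(L[2]=5,C[1]=7) = 7; D[2]=7 ok
step 3: need max(L[3]=3,C[2]=9) = 9; D[3]=9 ok
step 4: need max(L[4]=4,C[3]=8) = 8; D[4]=4 SHORT
step 5: need max(L[5]=9,C[4]=9) = 9; D[5]=9 ok
step 6: need max(L[6]=8,C[5]=5) = 8; D[6]=8 ok
step 7: need max(L[7]=8,C[6]=7) = 8; D[7]=8 ok
step 8: need max(L[8]=6,C[7]=7) = 7; D[8]=7 ok
step 9: need C[8]=2 = 2; D[9]=2 ok

hazard at step 4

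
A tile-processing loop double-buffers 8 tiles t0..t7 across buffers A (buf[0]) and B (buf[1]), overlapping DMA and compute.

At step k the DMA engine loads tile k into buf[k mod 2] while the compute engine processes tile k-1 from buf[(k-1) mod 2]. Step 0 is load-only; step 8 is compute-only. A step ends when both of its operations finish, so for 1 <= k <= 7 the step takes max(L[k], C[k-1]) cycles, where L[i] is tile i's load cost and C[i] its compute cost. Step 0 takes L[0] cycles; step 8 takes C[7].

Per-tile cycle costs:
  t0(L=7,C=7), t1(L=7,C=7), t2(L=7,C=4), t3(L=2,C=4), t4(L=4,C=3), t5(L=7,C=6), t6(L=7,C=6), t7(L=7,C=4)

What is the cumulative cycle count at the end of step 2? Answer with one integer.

k=0 load=t0/7c comp=- wait=7 total=7
k=1 load=t1/7c comp=t0/7c wait=7 total=14
k=2 load=t2/7c comp=t1/7c wait=7 total=21
k=3 load=t3/2c comp=t2/4c wait=4 total=25
k=4 load=t4/4c comp=t3/4c wait=4 total=29
k=5 load=t5/7c comp=t4/3c wait=7 total=36
k=6 load=t6/7c comp=t5/6c wait=7 total=43
k=7 load=t7/7c comp=t6/6c wait=7 total=50
k=8 load=- comp=t7/4c wait=4 total=54

end_cycle[2] = 21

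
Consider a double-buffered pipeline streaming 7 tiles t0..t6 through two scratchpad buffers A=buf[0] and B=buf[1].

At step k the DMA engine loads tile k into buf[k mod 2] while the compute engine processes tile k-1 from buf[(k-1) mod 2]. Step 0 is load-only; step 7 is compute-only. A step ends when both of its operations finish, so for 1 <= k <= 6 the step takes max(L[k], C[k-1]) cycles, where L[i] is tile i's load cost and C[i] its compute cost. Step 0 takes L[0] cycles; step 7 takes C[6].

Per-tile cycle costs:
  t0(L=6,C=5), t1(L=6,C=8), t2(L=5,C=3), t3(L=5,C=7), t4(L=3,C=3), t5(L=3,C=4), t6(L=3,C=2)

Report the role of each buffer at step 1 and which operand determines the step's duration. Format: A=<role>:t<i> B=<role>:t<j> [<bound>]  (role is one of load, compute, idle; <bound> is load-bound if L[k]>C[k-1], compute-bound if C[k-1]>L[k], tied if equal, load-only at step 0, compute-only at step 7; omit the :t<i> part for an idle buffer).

step 1: A=compute:t0 B=load:t1 [load-bound]

k=0 load=t0/6c comp=- wait=6 total=6
k=1 load=t1/6c comp=t0/5c wait=6 total=12
k=2 load=t2/5c comp=t1/8c wait=8 total=20
k=3 load=t3/5c comp=t2/3c wait=5 total=25
k=4 load=t4/3c comp=t3/7c wait=7 total=32
k=5 load=t5/3c comp=t4/3c wait=3 total=35
k=6 load=t6/3c comp=t5/4c wait=4 total=39
k=7 load=- comp=t6/2c wait=2 total=41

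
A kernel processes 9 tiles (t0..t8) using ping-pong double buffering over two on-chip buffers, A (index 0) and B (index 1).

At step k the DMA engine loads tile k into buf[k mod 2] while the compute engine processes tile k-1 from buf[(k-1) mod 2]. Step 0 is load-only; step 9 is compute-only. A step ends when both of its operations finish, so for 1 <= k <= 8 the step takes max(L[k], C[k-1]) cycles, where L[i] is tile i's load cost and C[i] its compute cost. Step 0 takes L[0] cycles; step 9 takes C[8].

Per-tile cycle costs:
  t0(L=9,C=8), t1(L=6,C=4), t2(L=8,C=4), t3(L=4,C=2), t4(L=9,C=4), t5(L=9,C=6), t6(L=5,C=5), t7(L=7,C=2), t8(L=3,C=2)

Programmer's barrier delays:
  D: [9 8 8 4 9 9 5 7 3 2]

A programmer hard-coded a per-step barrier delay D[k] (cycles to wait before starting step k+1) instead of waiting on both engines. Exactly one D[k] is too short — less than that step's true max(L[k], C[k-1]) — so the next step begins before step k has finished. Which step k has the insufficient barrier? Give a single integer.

hazard at step 6

k=0 barrier L[0]=9→9c, D[0]=9 ok
k=1 barrier max(L[1]=6,C[0]=8)→8c, D[1]=8 ok
k=2 barrier max(L[2]=8,C[1]=4)→8c, D[2]=8 ok
k=3 barrier max(L[3]=4,C[2]=4)→4c, D[3]=4 ok
k=4 barrier max(L[4]=9,C[3]=2)→9c, D[4]=9 ok
k=5 barrier max(L[5]=9,C[4]=4)→9c, D[5]=9 ok
k=6 barrier max(L[6]=5,C[5]=6)→6c, D[6]=5 SHORT
k=7 barrier max(L[7]=7,C[6]=5)→7c, D[7]=7 ok
k=8 barrier max(L[8]=3,C[7]=2)→3c, D[8]=3 ok
k=9 barrier C[8]=2→2c, D[9]=2 ok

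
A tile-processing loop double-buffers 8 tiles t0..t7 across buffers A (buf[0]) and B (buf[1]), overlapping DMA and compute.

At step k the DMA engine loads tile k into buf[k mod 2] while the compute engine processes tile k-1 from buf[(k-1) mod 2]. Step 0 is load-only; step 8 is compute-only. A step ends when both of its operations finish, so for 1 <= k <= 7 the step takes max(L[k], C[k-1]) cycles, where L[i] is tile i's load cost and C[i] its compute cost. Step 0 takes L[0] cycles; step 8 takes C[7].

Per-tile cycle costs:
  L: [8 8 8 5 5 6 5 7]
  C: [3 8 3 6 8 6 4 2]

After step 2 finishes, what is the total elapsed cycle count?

step 0: L[0]=8 → dur=8, Σ=8 | A=load:t0 B=idle [load-only]
step 1: L[1]=8 C[0]=3 → dur=8, Σ=16 | A=compute:t0 B=load:t1 [load-bound]
step 2: L[2]=8 C[1]=8 → dur=8, Σ=24 | A=load:t2 B=compute:t1 [tied]
step 3: L[3]=5 C[2]=3 → dur=5, Σ=29 | A=compute:t2 B=load:t3 [load-bound]
step 4: L[4]=5 C[3]=6 → dur=6, Σ=35 | A=load:t4 B=compute:t3 [compute-bound]
step 5: L[5]=6 C[4]=8 → dur=8, Σ=43 | A=compute:t4 B=load:t5 [compute-bound]
step 6: L[6]=5 C[5]=6 → dur=6, Σ=49 | A=load:t6 B=compute:t5 [compute-bound]
step 7: L[7]=7 C[6]=4 → dur=7, Σ=56 | A=compute:t6 B=load:t7 [load-bound]
step 8: C[7]=2 → dur=2, Σ=58 | A=idle B=compute:t7 [compute-only]

end_cycle[2] = 24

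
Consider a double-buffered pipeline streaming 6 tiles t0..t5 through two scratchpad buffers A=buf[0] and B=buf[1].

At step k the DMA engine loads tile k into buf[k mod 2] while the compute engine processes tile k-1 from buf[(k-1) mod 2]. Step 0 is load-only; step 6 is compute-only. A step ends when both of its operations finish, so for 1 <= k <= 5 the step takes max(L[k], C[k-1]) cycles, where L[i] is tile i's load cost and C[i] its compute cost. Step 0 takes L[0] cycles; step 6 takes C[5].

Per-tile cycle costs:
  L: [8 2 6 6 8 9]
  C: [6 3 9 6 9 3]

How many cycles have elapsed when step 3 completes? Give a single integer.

step 0: L[0]=8 → dur=8, Σ=8 | A=load:t0 B=idle [load-only]
step 1: L[1]=2 C[0]=6 → dur=6, Σ=14 | A=compute:t0 B=load:t1 [compute-bound]
step 2: L[2]=6 C[1]=3 → dur=6, Σ=20 | A=load:t2 B=compute:t1 [load-bound]
step 3: L[3]=6 C[2]=9 → dur=9, Σ=29 | A=compute:t2 B=load:t3 [compute-bound]
step 4: L[4]=8 C[3]=6 → dur=8, Σ=37 | A=load:t4 B=compute:t3 [load-bound]
step 5: L[5]=9 C[4]=9 → dur=9, Σ=46 | A=compute:t4 B=load:t5 [tied]
step 6: C[5]=3 → dur=3, Σ=49 | A=idle B=compute:t5 [compute-only]

end_cycle[3] = 29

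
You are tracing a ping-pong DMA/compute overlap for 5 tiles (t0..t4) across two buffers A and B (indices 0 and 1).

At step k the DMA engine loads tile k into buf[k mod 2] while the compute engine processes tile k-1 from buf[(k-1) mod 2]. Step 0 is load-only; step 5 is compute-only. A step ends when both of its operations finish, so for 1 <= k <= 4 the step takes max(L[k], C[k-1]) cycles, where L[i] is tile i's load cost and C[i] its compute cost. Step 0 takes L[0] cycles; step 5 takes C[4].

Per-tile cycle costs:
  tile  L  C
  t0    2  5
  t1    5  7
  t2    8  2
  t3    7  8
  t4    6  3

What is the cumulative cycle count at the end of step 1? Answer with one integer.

end_cycle[1] = 7

step 0: L[0]=2 → dur=2, Σ=2 | A=load:t0 B=idle [load-only]
step 1: L[1]=5 C[0]=5 → dur=5, Σ=7 | A=compute:t0 B=load:t1 [tied]
step 2: L[2]=8 C[1]=7 → dur=8, Σ=15 | A=load:t2 B=compute:t1 [load-bound]
step 3: L[3]=7 C[2]=2 → dur=7, Σ=22 | A=compute:t2 B=load:t3 [load-bound]
step 4: L[4]=6 C[3]=8 → dur=8, Σ=30 | A=load:t4 B=compute:t3 [compute-bound]
step 5: C[4]=3 → dur=3, Σ=33 | A=compute:t4 B=idle [compute-only]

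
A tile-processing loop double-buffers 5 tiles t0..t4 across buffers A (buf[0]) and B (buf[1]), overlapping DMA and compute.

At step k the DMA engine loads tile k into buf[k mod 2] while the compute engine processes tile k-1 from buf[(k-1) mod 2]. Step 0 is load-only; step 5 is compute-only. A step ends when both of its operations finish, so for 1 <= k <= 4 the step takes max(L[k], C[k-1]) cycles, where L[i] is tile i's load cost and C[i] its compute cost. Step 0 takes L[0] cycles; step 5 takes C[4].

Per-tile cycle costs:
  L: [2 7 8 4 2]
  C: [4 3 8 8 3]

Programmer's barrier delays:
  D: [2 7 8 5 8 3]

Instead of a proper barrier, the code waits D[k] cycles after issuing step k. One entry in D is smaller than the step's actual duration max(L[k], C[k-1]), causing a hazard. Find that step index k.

[0] required=L[0]=2=2 vs D=2 ok
[1] required=max(L[1]=7,C[0]=4)=7 vs D=7 ok
[2] required=max(L[2]=8,C[1]=3)=8 vs D=8 ok
[3] required=max(L[3]=4,C[2]=8)=8 vs D=5 SHORT
[4] required=max(L[4]=2,C[3]=8)=8 vs D=8 ok
[5] required=C[4]=3=3 vs D=3 ok

hazard at step 3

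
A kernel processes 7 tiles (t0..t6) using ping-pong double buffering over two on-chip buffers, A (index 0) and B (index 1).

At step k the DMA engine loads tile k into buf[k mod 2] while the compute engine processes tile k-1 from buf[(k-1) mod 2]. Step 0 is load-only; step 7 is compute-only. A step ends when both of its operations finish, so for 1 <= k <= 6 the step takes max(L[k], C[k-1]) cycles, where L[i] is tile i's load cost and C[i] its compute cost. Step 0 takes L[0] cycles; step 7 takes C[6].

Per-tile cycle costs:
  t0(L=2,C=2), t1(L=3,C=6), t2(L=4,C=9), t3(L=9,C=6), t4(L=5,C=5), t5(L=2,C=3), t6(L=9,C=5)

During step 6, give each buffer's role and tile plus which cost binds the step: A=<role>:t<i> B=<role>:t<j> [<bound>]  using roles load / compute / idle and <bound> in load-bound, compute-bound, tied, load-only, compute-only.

  0. 2=2c; end=2; A:t0 B:-
  1. max(3,2)=3c; end=5; A:t0 B:t1
  2. max(4,6)=6c; end=11; A:t2 B:t1
  3. max(9,9)=9c; end=20; A:t2 B:t3
  4. max(5,6)=6c; end=26; A:t4 B:t3
  5. max(2,5)=5c; end=31; A:t4 B:t5
  6. max(9,3)=9c; end=40; A:t6 B:t5
  7. 5=5c; end=45; A:t6 B:t5

step 6: A=load:t6 B=compute:t5 [load-bound]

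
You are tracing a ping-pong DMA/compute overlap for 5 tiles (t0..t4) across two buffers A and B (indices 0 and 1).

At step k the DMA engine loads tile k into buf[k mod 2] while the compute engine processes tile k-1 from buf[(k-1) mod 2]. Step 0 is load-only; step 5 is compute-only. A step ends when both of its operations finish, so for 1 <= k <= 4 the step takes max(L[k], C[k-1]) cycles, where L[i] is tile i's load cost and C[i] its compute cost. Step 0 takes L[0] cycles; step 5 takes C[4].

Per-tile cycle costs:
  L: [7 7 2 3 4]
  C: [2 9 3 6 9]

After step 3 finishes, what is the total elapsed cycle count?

step 0: L[0]=7 → dur=7, Σ=7 | A=load:t0 B=idle [load-only]
step 1: L[1]=7 C[0]=2 → dur=7, Σ=14 | A=compute:t0 B=load:t1 [load-bound]
step 2: L[2]=2 C[1]=9 → dur=9, Σ=23 | A=load:t2 B=compute:t1 [compute-bound]
step 3: L[3]=3 C[2]=3 → dur=3, Σ=26 | A=compute:t2 B=load:t3 [tied]
step 4: L[4]=4 C[3]=6 → dur=6, Σ=32 | A=load:t4 B=compute:t3 [compute-bound]
step 5: C[4]=9 → dur=9, Σ=41 | A=compute:t4 B=idle [compute-only]

end_cycle[3] = 26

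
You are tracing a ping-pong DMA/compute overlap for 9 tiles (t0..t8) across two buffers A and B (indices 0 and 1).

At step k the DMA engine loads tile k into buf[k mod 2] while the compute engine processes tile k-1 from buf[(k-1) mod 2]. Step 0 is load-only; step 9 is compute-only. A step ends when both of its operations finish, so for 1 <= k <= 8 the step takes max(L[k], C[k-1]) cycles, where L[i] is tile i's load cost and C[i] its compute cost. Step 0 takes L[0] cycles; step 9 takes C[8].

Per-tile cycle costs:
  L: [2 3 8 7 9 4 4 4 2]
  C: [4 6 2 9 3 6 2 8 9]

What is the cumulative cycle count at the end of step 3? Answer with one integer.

end_cycle[3] = 21

[0] DMA t0→A (2c) ∥ CU idle ⇒ 2c, clock 2
[1] DMA t1→B (3c) ∥ CU A:t0 (4c) ⇒ 4c, clock 6
[2] DMA t2→A (8c) ∥ CU B:t1 (6c) ⇒ 8c, clock 14
[3] DMA t3→B (7c) ∥ CU A:t2 (2c) ⇒ 7c, clock 21
[4] DMA t4→A (9c) ∥ CU B:t3 (9c) ⇒ 9c, clock 30
[5] DMA t5→B (4c) ∥ CU A:t4 (3c) ⇒ 4c, clock 34
[6] DMA t6→A (4c) ∥ CU B:t5 (6c) ⇒ 6c, clock 40
[7] DMA t7→B (4c) ∥ CU A:t6 (2c) ⇒ 4c, clock 44
[8] DMA t8→A (2c) ∥ CU B:t7 (8c) ⇒ 8c, clock 52
[9] DMA idle ∥ CU A:t8 (9c) ⇒ 9c, clock 61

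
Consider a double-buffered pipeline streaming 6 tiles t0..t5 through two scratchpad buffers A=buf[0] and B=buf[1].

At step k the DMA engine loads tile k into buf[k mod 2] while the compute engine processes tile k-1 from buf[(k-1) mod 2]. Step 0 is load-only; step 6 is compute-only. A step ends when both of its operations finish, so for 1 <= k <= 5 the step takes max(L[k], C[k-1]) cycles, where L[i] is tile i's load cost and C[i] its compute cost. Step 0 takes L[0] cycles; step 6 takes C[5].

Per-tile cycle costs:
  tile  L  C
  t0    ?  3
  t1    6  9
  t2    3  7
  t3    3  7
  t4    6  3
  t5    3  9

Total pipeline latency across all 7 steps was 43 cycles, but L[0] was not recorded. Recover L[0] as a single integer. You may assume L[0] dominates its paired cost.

step 0 | dur = L[0]=? = L[0]  (unknown; binding)
step 1 | dur = max(L[1]=6, C[0]=3) = 6
step 2 | dur = max(L[2]=3, C[1]=9) = 9
step 3 | dur = max(L[3]=3, C[2]=7) = 7
step 4 | dur = max(L[4]=6, C[3]=7) = 7
step 5 | dur = max(L[5]=3, C[4]=3) = 3
step 6 | dur = C[5]=9 = 9
sum of known step durations = 41
dur[0] = total - known = 43 - 41 = 2
L[0] is the binding max in step 0, so L[0] = dur[0] = 2

L[0] = 2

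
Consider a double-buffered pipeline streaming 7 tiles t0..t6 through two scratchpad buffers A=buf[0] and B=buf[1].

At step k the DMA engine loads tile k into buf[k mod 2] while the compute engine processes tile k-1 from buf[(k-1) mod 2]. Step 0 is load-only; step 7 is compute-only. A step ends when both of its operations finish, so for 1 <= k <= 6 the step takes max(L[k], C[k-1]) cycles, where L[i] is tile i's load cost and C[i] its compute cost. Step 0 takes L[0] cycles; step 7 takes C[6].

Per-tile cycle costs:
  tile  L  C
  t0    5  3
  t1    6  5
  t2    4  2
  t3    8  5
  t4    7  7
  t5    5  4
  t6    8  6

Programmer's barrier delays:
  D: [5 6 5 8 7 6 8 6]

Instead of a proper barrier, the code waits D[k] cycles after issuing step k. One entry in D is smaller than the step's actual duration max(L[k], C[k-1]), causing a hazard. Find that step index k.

hazard at step 5

step 0: need L[0]=5 = 5; D[0]=5 ok
step 1: need max(L[1]=6,C[0]=3) = 6; D[1]=6 ok
step 2: need max(L[2]=4,C[1]=5) = 5; D[2]=5 ok
step 3: need max(L[3]=8,C[2]=2) = 8; D[3]=8 ok
step 4: need max(L[4]=7,C[3]=5) = 7; D[4]=7 ok
step 5: need max(L[5]=5,C[4]=7) = 7; D[5]=6 SHORT
step 6: need max(L[6]=8,C[5]=4) = 8; D[6]=8 ok
step 7: need C[6]=6 = 6; D[7]=6 ok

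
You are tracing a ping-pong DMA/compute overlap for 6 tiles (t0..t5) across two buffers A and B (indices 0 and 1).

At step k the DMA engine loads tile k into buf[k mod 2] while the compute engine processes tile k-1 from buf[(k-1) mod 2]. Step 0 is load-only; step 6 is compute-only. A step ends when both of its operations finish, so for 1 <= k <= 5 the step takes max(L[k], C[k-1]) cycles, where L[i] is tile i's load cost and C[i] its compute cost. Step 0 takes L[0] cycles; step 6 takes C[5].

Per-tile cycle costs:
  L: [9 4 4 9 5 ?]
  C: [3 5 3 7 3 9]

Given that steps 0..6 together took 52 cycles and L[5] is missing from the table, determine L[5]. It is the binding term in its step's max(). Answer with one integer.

step 0 | dur = L[0]=9 = 9
step 1 | dur = max(L[1]=4, C[0]=3) = 4
step 2 | dur = max(L[2]=4, C[1]=5) = 5
step 3 | dur = max(L[3]=9, C[2]=3) = 9
step 4 | dur = max(L[4]=5, C[3]=7) = 7
step 5 | dur = max(L[5]=?, C[4]=3) = L[5]  (unknown; binding)
step 6 | dur = C[5]=9 = 9
sum of known step durations = 43
dur[5] = total - known = 52 - 43 = 9
L[5] is the binding max in step 5, so L[5] = dur[5] = 9

L[5] = 9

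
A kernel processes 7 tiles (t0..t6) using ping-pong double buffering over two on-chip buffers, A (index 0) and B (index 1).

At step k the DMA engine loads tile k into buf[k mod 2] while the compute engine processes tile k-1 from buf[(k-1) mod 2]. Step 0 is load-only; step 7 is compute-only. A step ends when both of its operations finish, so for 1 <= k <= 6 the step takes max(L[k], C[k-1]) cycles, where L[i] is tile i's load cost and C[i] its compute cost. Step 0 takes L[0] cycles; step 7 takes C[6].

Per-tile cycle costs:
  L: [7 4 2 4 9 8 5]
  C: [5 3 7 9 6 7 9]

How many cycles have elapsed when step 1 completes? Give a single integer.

end_cycle[1] = 12

[0] DMA t0→A (7c) ∥ CU idle ⇒ 7c, clock 7
[1] DMA t1→B (4c) ∥ CU A:t0 (5c) ⇒ 5c, clock 12
[2] DMA t2→A (2c) ∥ CU B:t1 (3c) ⇒ 3c, clock 15
[3] DMA t3→B (4c) ∥ CU A:t2 (7c) ⇒ 7c, clock 22
[4] DMA t4→A (9c) ∥ CU B:t3 (9c) ⇒ 9c, clock 31
[5] DMA t5→B (8c) ∥ CU A:t4 (6c) ⇒ 8c, clock 39
[6] DMA t6→A (5c) ∥ CU B:t5 (7c) ⇒ 7c, clock 46
[7] DMA idle ∥ CU A:t6 (9c) ⇒ 9c, clock 55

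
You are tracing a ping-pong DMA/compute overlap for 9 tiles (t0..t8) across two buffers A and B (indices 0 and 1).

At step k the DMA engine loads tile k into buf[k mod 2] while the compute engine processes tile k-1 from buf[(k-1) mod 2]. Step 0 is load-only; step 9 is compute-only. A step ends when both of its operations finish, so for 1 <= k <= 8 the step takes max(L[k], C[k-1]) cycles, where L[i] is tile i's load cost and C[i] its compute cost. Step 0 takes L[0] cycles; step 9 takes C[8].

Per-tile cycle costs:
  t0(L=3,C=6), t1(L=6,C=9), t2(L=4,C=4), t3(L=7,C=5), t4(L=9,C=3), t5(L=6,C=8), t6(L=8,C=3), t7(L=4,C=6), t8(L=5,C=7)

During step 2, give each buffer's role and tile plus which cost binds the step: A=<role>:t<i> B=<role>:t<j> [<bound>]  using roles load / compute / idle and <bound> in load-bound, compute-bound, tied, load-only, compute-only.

[0] DMA t0→A (3c) ∥ CU idle ⇒ 3c, clock 3
[1] DMA t1→B (6c) ∥ CU A:t0 (6c) ⇒ 6c, clock 9
[2] DMA t2→A (4c) ∥ CU B:t1 (9c) ⇒ 9c, clock 18
[3] DMA t3→B (7c) ∥ CU A:t2 (4c) ⇒ 7c, clock 25
[4] DMA t4→A (9c) ∥ CU B:t3 (5c) ⇒ 9c, clock 34
[5] DMA t5→B (6c) ∥ CU A:t4 (3c) ⇒ 6c, clock 40
[6] DMA t6→A (8c) ∥ CU B:t5 (8c) ⇒ 8c, clock 48
[7] DMA t7→B (4c) ∥ CU A:t6 (3c) ⇒ 4c, clock 52
[8] DMA t8→A (5c) ∥ CU B:t7 (6c) ⇒ 6c, clock 58
[9] DMA idle ∥ CU A:t8 (7c) ⇒ 7c, clock 65

step 2: A=load:t2 B=compute:t1 [compute-bound]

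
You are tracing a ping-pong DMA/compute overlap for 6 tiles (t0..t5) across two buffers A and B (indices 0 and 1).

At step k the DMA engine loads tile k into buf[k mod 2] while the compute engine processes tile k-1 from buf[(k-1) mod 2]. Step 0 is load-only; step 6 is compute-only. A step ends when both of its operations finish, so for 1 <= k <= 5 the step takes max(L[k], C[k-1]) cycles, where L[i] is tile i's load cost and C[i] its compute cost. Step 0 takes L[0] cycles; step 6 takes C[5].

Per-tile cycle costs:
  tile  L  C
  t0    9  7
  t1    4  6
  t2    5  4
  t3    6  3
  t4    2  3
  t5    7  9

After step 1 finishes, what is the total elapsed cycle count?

[0] DMA t0→A (9c) ∥ CU idle ⇒ 9c, clock 9
[1] DMA t1→B (4c) ∥ CU A:t0 (7c) ⇒ 7c, clock 16
[2] DMA t2→A (5c) ∥ CU B:t1 (6c) ⇒ 6c, clock 22
[3] DMA t3→B (6c) ∥ CU A:t2 (4c) ⇒ 6c, clock 28
[4] DMA t4→A (2c) ∥ CU B:t3 (3c) ⇒ 3c, clock 31
[5] DMA t5→B (7c) ∥ CU A:t4 (3c) ⇒ 7c, clock 38
[6] DMA idle ∥ CU B:t5 (9c) ⇒ 9c, clock 47

end_cycle[1] = 16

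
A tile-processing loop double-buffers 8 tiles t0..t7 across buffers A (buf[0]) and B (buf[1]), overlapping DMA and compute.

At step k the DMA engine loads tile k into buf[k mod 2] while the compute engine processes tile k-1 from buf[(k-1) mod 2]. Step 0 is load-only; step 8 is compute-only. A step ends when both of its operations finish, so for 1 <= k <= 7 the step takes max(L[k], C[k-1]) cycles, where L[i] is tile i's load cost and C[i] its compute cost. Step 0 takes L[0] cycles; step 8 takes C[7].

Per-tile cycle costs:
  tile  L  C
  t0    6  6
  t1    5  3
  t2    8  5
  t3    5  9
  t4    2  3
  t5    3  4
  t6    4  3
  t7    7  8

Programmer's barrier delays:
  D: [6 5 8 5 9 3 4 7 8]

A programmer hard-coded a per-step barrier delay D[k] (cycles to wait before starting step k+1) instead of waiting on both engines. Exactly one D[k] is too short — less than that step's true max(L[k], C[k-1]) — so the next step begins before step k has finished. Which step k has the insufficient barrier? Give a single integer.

[0] required=L[0]=6=6 vs D=6 ok
[1] required=max(L[1]=5,C[0]=6)=6 vs D=5 SHORT
[2] required=max(L[2]=8,C[1]=3)=8 vs D=8 ok
[3] required=max(L[3]=5,C[2]=5)=5 vs D=5 ok
[4] required=max(L[4]=2,C[3]=9)=9 vs D=9 ok
[5] required=max(L[5]=3,C[4]=3)=3 vs D=3 ok
[6] required=max(L[6]=4,C[5]=4)=4 vs D=4 ok
[7] required=max(L[7]=7,C[6]=3)=7 vs D=7 ok
[8] required=C[7]=8=8 vs D=8 ok

hazard at step 1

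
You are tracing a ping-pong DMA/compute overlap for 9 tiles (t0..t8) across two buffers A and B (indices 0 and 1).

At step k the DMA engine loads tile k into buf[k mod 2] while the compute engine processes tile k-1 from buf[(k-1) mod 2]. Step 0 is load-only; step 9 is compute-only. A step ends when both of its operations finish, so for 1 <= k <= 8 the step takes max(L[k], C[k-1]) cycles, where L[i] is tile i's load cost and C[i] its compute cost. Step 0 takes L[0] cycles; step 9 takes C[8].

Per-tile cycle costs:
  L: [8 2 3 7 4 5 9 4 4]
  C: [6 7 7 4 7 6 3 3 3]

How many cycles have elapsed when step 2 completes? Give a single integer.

step 0: L[0]=8 → dur=8, Σ=8 | A=load:t0 B=idle [load-only]
step 1: L[1]=2 C[0]=6 → dur=6, Σ=14 | A=compute:t0 B=load:t1 [compute-bound]
step 2: L[2]=3 C[1]=7 → dur=7, Σ=21 | A=load:t2 B=compute:t1 [compute-bound]
step 3: L[3]=7 C[2]=7 → dur=7, Σ=28 | A=compute:t2 B=load:t3 [tied]
step 4: L[4]=4 C[3]=4 → dur=4, Σ=32 | A=load:t4 B=compute:t3 [tied]
step 5: L[5]=5 C[4]=7 → dur=7, Σ=39 | A=compute:t4 B=load:t5 [compute-bound]
step 6: L[6]=9 C[5]=6 → dur=9, Σ=48 | A=load:t6 B=compute:t5 [load-bound]
step 7: L[7]=4 C[6]=3 → dur=4, Σ=52 | A=compute:t6 B=load:t7 [load-bound]
step 8: L[8]=4 C[7]=3 → dur=4, Σ=56 | A=load:t8 B=compute:t7 [load-bound]
step 9: C[8]=3 → dur=3, Σ=59 | A=compute:t8 B=idle [compute-only]

end_cycle[2] = 21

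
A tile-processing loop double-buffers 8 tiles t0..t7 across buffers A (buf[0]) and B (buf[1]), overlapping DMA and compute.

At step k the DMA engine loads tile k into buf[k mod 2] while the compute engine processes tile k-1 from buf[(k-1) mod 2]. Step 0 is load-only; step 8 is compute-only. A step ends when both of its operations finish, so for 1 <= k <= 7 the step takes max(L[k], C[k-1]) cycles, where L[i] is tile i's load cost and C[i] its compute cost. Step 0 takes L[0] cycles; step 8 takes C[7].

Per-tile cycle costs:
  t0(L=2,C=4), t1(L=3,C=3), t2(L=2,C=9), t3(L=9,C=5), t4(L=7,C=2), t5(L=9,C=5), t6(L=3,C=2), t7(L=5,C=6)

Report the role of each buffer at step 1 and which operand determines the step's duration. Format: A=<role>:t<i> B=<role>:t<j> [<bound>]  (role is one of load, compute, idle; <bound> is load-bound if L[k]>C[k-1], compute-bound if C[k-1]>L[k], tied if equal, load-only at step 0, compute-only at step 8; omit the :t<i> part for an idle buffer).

step 1: A=compute:t0 B=load:t1 [compute-bound]

[0] DMA t0→A (2c) ∥ CU idle ⇒ 2c, clock 2
[1] DMA t1→B (3c) ∥ CU A:t0 (4c) ⇒ 4c, clock 6
[2] DMA t2→A (2c) ∥ CU B:t1 (3c) ⇒ 3c, clock 9
[3] DMA t3→B (9c) ∥ CU A:t2 (9c) ⇒ 9c, clock 18
[4] DMA t4→A (7c) ∥ CU B:t3 (5c) ⇒ 7c, clock 25
[5] DMA t5→B (9c) ∥ CU A:t4 (2c) ⇒ 9c, clock 34
[6] DMA t6→A (3c) ∥ CU B:t5 (5c) ⇒ 5c, clock 39
[7] DMA t7→B (5c) ∥ CU A:t6 (2c) ⇒ 5c, clock 44
[8] DMA idle ∥ CU B:t7 (6c) ⇒ 6c, clock 50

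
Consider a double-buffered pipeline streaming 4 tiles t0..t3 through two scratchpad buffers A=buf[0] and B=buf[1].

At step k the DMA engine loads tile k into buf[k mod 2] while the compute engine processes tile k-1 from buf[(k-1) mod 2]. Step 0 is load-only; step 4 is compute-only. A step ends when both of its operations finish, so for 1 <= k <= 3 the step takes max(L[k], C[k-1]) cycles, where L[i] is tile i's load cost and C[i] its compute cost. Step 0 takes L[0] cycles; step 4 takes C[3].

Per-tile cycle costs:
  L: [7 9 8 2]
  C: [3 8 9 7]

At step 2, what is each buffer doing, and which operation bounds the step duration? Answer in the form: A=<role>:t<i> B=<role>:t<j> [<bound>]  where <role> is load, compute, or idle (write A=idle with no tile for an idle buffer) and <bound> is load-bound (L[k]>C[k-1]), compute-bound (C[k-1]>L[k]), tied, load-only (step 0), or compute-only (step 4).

  0. 7=7c; end=7; A:t0 B:-
  1. max(9,3)=9c; end=16; A:t0 B:t1
  2. max(8,8)=8c; end=24; A:t2 B:t1
  3. max(2,9)=9c; end=33; A:t2 B:t3
  4. 7=7c; end=40; A:t2 B:t3

step 2: A=load:t2 B=compute:t1 [tied]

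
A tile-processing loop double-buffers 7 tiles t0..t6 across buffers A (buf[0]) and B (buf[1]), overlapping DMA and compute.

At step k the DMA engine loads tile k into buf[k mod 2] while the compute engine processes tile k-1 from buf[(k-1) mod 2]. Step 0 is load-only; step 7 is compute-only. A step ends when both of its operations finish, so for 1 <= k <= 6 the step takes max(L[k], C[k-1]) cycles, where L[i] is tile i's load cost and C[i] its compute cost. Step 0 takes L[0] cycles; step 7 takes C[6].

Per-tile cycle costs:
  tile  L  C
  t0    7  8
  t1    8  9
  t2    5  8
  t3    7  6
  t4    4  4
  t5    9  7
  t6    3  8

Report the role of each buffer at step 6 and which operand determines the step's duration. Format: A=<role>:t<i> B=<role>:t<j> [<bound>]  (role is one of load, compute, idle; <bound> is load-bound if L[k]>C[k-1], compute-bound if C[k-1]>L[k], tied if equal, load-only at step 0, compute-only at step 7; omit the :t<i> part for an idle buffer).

step 6: A=load:t6 B=compute:t5 [compute-bound]

step 0: L[0]=7 → dur=7, Σ=7 | A=load:t0 B=idle [load-only]
step 1: L[1]=8 C[0]=8 → dur=8, Σ=15 | A=compute:t0 B=load:t1 [tied]
step 2: L[2]=5 C[1]=9 → dur=9, Σ=24 | A=load:t2 B=compute:t1 [compute-bound]
step 3: L[3]=7 C[2]=8 → dur=8, Σ=32 | A=compute:t2 B=load:t3 [compute-bound]
step 4: L[4]=4 C[3]=6 → dur=6, Σ=38 | A=load:t4 B=compute:t3 [compute-bound]
step 5: L[5]=9 C[4]=4 → dur=9, Σ=47 | A=compute:t4 B=load:t5 [load-bound]
step 6: L[6]=3 C[5]=7 → dur=7, Σ=54 | A=load:t6 B=compute:t5 [compute-bound]
step 7: C[6]=8 → dur=8, Σ=62 | A=compute:t6 B=idle [compute-only]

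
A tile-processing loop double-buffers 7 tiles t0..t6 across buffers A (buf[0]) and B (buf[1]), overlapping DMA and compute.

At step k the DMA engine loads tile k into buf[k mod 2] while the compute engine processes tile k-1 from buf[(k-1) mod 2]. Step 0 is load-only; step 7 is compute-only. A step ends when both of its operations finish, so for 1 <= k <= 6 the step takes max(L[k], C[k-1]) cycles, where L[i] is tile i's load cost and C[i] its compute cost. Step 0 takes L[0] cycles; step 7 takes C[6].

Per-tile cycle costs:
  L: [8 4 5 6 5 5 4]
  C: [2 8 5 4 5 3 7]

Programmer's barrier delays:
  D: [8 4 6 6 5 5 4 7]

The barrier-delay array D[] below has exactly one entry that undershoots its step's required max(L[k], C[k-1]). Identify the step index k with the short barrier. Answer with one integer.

hazard at step 2

k=0 barrier L[0]=8→8c, D[0]=8 ok
k=1 barrier max(L[1]=4,C[0]=2)→4c, D[1]=4 ok
k=2 barrier max(L[2]=5,C[1]=8)→8c, D[2]=6 SHORT
k=3 barrier max(L[3]=6,C[2]=5)→6c, D[3]=6 ok
k=4 barrier max(L[4]=5,C[3]=4)→5c, D[4]=5 ok
k=5 barrier max(L[5]=5,C[4]=5)→5c, D[5]=5 ok
k=6 barrier max(L[6]=4,C[5]=3)→4c, D[6]=4 ok
k=7 barrier C[6]=7→7c, D[7]=7 ok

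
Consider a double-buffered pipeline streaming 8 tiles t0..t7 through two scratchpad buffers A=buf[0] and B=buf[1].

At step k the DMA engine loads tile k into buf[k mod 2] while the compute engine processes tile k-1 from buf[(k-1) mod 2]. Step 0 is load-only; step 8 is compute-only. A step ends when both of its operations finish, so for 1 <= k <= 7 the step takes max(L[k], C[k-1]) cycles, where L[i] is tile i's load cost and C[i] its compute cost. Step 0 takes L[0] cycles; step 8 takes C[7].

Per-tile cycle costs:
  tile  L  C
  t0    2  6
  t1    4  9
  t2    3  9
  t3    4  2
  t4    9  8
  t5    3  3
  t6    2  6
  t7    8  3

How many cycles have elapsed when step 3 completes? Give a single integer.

k=0 load=t0/2c comp=- wait=2 total=2
k=1 load=t1/4c comp=t0/6c wait=6 total=8
k=2 load=t2/3c comp=t1/9c wait=9 total=17
k=3 load=t3/4c comp=t2/9c wait=9 total=26
k=4 load=t4/9c comp=t3/2c wait=9 total=35
k=5 load=t5/3c comp=t4/8c wait=8 total=43
k=6 load=t6/2c comp=t5/3c wait=3 total=46
k=7 load=t7/8c comp=t6/6c wait=8 total=54
k=8 load=- comp=t7/3c wait=3 total=57

end_cycle[3] = 26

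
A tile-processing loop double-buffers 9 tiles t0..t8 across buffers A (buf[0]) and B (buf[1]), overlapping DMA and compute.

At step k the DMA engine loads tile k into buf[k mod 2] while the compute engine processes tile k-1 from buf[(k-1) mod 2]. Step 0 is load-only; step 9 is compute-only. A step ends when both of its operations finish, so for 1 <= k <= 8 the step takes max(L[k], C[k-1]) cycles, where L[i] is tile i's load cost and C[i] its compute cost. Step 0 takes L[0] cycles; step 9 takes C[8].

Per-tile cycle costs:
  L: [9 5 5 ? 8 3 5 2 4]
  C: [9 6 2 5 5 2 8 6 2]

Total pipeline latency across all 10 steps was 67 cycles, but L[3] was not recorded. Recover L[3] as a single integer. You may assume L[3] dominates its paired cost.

L[3] = 9

step 0: dur = L[0]=9 = 9
step 1: dur = max(L[1]=5, C[0]=9) = 9
step 2: dur = max(L[2]=5, C[1]=6) = 6
step 3: dur = max(L[3]=?, C[2]=2) = L[3]  (unknown; binding)
step 4: dur = max(L[4]=8, C[3]=5) = 8
step 5: dur = max(L[5]=3, C[4]=5) = 5
step 6: dur = max(L[6]=5, C[5]=2) = 5
step 7: dur = max(L[7]=2, C[6]=8) = 8
step 8: dur = max(L[8]=4, C[7]=6) = 6
step 9: dur = C[8]=2 = 2
sum of known step durations = 58
dur[3] = total - known = 67 - 58 = 9
L[3] is the binding max in step 3, so L[3] = dur[3] = 9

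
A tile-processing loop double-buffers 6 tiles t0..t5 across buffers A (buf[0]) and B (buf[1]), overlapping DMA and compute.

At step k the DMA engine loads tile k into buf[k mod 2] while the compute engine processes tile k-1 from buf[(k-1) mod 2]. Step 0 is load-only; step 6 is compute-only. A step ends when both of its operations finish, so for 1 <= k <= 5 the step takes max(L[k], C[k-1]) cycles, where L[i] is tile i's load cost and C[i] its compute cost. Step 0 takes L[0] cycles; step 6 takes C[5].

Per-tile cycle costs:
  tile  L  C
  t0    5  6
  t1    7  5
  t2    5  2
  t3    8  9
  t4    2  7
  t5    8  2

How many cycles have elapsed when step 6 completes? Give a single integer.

end_cycle[6] = 44

[0] DMA t0→A (5c) ∥ CU idle ⇒ 5c, clock 5
[1] DMA t1→B (7c) ∥ CU A:t0 (6c) ⇒ 7c, clock 12
[2] DMA t2→A (5c) ∥ CU B:t1 (5c) ⇒ 5c, clock 17
[3] DMA t3→B (8c) ∥ CU A:t2 (2c) ⇒ 8c, clock 25
[4] DMA t4→A (2c) ∥ CU B:t3 (9c) ⇒ 9c, clock 34
[5] DMA t5→B (8c) ∥ CU A:t4 (7c) ⇒ 8c, clock 42
[6] DMA idle ∥ CU B:t5 (2c) ⇒ 2c, clock 44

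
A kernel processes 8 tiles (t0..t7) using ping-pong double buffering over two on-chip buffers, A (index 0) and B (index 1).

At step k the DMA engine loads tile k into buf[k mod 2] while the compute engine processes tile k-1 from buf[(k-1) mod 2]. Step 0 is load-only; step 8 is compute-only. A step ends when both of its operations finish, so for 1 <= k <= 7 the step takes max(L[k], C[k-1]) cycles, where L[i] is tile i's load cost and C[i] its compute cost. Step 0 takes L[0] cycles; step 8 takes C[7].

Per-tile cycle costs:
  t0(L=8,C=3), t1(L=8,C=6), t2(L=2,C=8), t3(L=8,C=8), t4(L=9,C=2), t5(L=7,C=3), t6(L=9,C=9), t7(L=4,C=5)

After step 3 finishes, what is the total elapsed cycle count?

k=0 load=t0/8c comp=- wait=8 total=8
k=1 load=t1/8c comp=t0/3c wait=8 total=16
k=2 load=t2/2c comp=t1/6c wait=6 total=22
k=3 load=t3/8c comp=t2/8c wait=8 total=30
k=4 load=t4/9c comp=t3/8c wait=9 total=39
k=5 load=t5/7c comp=t4/2c wait=7 total=46
k=6 load=t6/9c comp=t5/3c wait=9 total=55
k=7 load=t7/4c comp=t6/9c wait=9 total=64
k=8 load=- comp=t7/5c wait=5 total=69

end_cycle[3] = 30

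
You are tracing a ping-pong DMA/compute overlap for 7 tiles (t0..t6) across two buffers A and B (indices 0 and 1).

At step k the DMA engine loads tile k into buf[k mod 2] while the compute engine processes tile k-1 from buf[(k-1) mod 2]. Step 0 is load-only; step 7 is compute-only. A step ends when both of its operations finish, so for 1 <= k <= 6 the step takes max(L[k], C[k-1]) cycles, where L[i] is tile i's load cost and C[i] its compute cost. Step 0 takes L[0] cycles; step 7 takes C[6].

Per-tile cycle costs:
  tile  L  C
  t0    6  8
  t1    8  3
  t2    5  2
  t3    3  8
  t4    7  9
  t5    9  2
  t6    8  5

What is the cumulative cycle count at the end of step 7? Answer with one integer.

end_cycle[7] = 52

step 0: L[0]=6 → dur=6, Σ=6 | A=load:t0 B=idle [load-only]
step 1: L[1]=8 C[0]=8 → dur=8, Σ=14 | A=compute:t0 B=load:t1 [tied]
step 2: L[2]=5 C[1]=3 → dur=5, Σ=19 | A=load:t2 B=compute:t1 [load-bound]
step 3: L[3]=3 C[2]=2 → dur=3, Σ=22 | A=compute:t2 B=load:t3 [load-bound]
step 4: L[4]=7 C[3]=8 → dur=8, Σ=30 | A=load:t4 B=compute:t3 [compute-bound]
step 5: L[5]=9 C[4]=9 → dur=9, Σ=39 | A=compute:t4 B=load:t5 [tied]
step 6: L[6]=8 C[5]=2 → dur=8, Σ=47 | A=load:t6 B=compute:t5 [load-bound]
step 7: C[6]=5 → dur=5, Σ=52 | A=compute:t6 B=idle [compute-only]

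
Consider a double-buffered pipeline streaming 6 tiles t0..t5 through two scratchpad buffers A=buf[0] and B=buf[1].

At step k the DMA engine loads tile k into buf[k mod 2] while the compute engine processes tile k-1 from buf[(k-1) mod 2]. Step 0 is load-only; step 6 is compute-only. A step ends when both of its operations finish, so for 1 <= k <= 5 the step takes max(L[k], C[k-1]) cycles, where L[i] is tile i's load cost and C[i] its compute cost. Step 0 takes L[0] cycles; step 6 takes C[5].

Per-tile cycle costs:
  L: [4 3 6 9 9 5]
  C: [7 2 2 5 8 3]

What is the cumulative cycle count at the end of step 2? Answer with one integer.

end_cycle[2] = 17

[0] DMA t0→A (4c) ∥ CU idle ⇒ 4c, clock 4
[1] DMA t1→B (3c) ∥ CU A:t0 (7c) ⇒ 7c, clock 11
[2] DMA t2→A (6c) ∥ CU B:t1 (2c) ⇒ 6c, clock 17
[3] DMA t3→B (9c) ∥ CU A:t2 (2c) ⇒ 9c, clock 26
[4] DMA t4→A (9c) ∥ CU B:t3 (5c) ⇒ 9c, clock 35
[5] DMA t5→B (5c) ∥ CU A:t4 (8c) ⇒ 8c, clock 43
[6] DMA idle ∥ CU B:t5 (3c) ⇒ 3c, clock 46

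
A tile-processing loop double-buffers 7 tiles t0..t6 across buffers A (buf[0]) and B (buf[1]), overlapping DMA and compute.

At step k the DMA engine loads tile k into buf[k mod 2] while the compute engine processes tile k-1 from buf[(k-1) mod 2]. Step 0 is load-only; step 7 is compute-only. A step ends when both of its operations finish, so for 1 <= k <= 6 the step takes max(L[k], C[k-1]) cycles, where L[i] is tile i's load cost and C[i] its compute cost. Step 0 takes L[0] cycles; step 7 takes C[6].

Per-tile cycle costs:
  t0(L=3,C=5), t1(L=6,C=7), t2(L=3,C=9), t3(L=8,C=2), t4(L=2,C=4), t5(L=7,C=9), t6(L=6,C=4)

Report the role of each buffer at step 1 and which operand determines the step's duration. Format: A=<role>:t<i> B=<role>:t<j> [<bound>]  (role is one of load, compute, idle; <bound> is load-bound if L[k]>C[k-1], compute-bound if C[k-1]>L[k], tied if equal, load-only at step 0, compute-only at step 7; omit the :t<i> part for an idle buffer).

step 1: A=compute:t0 B=load:t1 [load-bound]

  0. 3=3c; end=3; A:t0 B:-
  1. max(6,5)=6c; end=9; A:t0 B:t1
  2. max(3,7)=7c; end=16; A:t2 B:t1
  3. max(8,9)=9c; end=25; A:t2 B:t3
  4. max(2,2)=2c; end=27; A:t4 B:t3
  5. max(7,4)=7c; end=34; A:t4 B:t5
  6. max(6,9)=9c; end=43; A:t6 B:t5
  7. 4=4c; end=47; A:t6 B:t5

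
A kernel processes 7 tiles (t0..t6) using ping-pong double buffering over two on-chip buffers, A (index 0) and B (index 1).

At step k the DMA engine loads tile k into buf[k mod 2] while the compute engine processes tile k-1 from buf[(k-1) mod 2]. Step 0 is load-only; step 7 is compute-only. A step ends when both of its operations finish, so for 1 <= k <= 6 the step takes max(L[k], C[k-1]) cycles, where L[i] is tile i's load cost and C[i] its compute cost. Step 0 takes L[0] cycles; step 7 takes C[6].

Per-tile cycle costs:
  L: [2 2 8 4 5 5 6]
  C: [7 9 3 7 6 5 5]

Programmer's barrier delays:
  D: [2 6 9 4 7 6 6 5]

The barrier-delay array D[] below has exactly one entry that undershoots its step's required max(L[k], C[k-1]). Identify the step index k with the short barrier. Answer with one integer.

k=0 barrier L[0]=2→2c, D[0]=2 ok
k=1 barrier max(L[1]=2,C[0]=7)→7c, D[1]=6 SHORT
k=2 barrier max(L[2]=8,C[1]=9)→9c, D[2]=9 ok
k=3 barrier max(L[3]=4,C[2]=3)→4c, D[3]=4 ok
k=4 barrier max(L[4]=5,C[3]=7)→7c, D[4]=7 ok
k=5 barrier max(L[5]=5,C[4]=6)→6c, D[5]=6 ok
k=6 barrier max(L[6]=6,C[5]=5)→6c, D[6]=6 ok
k=7 barrier C[6]=5→5c, D[7]=5 ok

hazard at step 1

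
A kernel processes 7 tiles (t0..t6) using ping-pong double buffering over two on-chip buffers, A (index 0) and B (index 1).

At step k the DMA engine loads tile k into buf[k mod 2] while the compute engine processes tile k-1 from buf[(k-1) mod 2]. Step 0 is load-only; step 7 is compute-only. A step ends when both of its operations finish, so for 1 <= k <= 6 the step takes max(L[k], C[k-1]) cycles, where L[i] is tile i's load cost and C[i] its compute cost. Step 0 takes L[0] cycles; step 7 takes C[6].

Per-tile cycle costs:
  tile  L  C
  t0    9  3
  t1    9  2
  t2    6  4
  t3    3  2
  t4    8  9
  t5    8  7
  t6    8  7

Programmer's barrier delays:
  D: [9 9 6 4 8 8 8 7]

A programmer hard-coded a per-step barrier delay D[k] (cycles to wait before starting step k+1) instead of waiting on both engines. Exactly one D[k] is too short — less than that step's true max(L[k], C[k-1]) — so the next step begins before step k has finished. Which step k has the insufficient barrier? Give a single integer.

hazard at step 5

k=0 barrier L[0]=9→9c, D[0]=9 ok
k=1 barrier max(L[1]=9,C[0]=3)→9c, D[1]=9 ok
k=2 barrier max(L[2]=6,C[1]=2)→6c, D[2]=6 ok
k=3 barrier max(L[3]=3,C[2]=4)→4c, D[3]=4 ok
k=4 barrier max(L[4]=8,C[3]=2)→8c, D[4]=8 ok
k=5 barrier max(L[5]=8,C[4]=9)→9c, D[5]=8 SHORT
k=6 barrier max(L[6]=8,C[5]=7)→8c, D[6]=8 ok
k=7 barrier C[6]=7→7c, D[7]=7 ok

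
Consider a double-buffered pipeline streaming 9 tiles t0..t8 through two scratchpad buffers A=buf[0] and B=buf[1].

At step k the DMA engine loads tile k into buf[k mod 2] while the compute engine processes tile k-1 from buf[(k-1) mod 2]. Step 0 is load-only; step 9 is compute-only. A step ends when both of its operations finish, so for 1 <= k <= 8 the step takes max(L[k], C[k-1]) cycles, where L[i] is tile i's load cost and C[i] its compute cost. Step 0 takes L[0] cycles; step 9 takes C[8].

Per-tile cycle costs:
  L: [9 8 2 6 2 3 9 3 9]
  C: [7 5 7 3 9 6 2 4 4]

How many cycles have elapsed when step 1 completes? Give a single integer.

  0. 9=9c; end=9; A:t0 B:-
  1. max(8,7)=8c; end=17; A:t0 B:t1
  2. max(2,5)=5c; end=22; A:t2 B:t1
  3. max(6,7)=7c; end=29; A:t2 B:t3
  4. max(2,3)=3c; end=32; A:t4 B:t3
  5. max(3,9)=9c; end=41; A:t4 B:t5
  6. max(9,6)=9c; end=50; A:t6 B:t5
  7. max(3,2)=3c; end=53; A:t6 B:t7
  8. max(9,4)=9c; end=62; A:t8 B:t7
  9. 4=4c; end=66; A:t8 B:t7

end_cycle[1] = 17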